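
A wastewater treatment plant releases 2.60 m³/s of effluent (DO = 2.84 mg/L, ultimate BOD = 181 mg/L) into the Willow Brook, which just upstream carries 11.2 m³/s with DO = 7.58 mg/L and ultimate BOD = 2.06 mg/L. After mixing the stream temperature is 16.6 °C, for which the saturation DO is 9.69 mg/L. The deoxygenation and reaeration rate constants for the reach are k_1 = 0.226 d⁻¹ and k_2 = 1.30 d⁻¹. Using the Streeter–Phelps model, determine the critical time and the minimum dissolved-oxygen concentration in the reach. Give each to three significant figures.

t_c ≈ 1.16 d; minimum DO ≈ 4.90 mg/L

Mixed DO = (11.2×7.58 + 2.60×2.84)/(11.2+2.60) = 92.28/13.80 = 6.687 mg/L.
Mixed L₀ = (11.2×2.06 + 2.60×181)/(13.80) = 493.7/13.80 = 35.77 mg/L.
Initial deficit D₀ = C_s − DO₀ = 9.69 − 6.687 = 3.003 mg/L.
t_c = (1/1.074) ln[(1.30/0.226)(1 − 3.003×1.074/(0.226×35.77))] = 0.9311 × ln(3.457) = 1.155 d.
D_c = (0.226/1.30) × 35.77 × e^(−0.226×1.155) = 0.1738 × 35.77 × 0.7702 = 4.790 mg/L.
Minimum DO = 9.69 − 4.790 = 4.900 mg/L.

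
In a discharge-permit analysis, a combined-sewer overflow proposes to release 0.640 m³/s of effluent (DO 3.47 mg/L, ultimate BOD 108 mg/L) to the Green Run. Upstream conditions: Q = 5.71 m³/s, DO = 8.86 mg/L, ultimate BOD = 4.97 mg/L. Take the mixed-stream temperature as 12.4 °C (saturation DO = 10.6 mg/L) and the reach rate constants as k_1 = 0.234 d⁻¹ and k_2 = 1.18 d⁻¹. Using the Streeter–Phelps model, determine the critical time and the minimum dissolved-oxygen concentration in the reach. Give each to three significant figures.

Mixed DO = (5.71×8.86 + 0.640×3.47)/(5.71+0.640) = 52.81/6.350 = 8.317 mg/L.
Mixed L₀ = (5.71×4.97 + 0.640×108)/(6.350) = 97.50/6.350 = 15.35 mg/L.
Initial deficit D₀ = C_s − DO₀ = 10.6 − 8.317 = 2.283 mg/L.
t_c = (1/0.9460) ln[(1.18/0.234)(1 − 2.283×0.9460/(0.234×15.35))] = 1.057 × ln(2.011) = 0.7386 d.
D_c = (0.234/1.18) × 15.35 × e^(−0.234×0.7386) = 0.1983 × 15.35 × 0.8413 = 2.562 mg/L.
Minimum DO = 10.6 − 2.562 = 8.038 mg/L.

t_c ≈ 0.739 d; minimum DO ≈ 8.04 mg/L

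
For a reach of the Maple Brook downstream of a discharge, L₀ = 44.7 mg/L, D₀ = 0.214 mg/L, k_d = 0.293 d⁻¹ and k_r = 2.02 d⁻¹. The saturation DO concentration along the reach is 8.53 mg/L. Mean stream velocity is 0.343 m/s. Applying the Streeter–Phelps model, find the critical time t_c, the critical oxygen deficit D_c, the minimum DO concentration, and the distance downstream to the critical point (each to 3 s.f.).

t_c ≈ 1.10 d; D_c ≈ 4.70 mg/L; min DO ≈ 3.83 mg/L; x_c ≈ 32.6 km

t_c = [1/(k_r−k_d)] ln[(k_r/k_d)(1 − D₀(k_r−k_d)/(k_d L₀))]
= [1/(2.02−0.293)] ln[(2.02/0.293)(1 − 0.214×1.727/(0.293×44.7))]
= (1/1.727) ln[6.894 × 0.9718] = 0.5790 × ln(6.700) = 0.5790 × 1.902 = 1.101 d.
L(t_c) = L₀ e^(−k_d t_c) = 44.7 × 0.7242 = 32.37 mg/L, and at the critical point k_r D_c = k_d L, so D_c = (0.293/2.02) × 32.37 = 4.695 mg/L.
Minimum DO = C_s − D_c = 8.53 − 4.695 = 3.835 mg/L.
x_c = v t_c = 0.343 m/s × 1.101 d × 86400 s/d = 32640 m ≈ 32.6 km.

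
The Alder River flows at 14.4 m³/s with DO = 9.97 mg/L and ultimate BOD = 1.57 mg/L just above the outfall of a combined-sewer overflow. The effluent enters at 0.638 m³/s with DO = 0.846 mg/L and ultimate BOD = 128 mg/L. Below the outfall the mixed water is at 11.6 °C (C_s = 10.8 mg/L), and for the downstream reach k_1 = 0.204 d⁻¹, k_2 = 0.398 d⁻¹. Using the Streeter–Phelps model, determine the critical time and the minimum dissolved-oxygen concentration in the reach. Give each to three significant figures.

Mixed DO = (14.4×9.97 + 0.638×0.846)/(14.4+0.638) = 144.1/15.04 = 9.583 mg/L.
Mixed L₀ = (14.4×1.57 + 0.638×128)/(15.04) = 104.3/15.04 = 6.934 mg/L.
Initial deficit D₀ = C_s − DO₀ = 10.8 − 9.583 = 1.217 mg/L.
t_c = (1/0.1940) ln[(0.398/0.204)(1 − 1.217×0.1940/(0.204×6.934))] = 5.155 × ln(1.625) = 2.504 d.
D_c = (0.204/0.398) × 6.934 × e^(−0.204×2.504) = 0.5126 × 6.934 × 0.6001 = 2.133 mg/L.
Minimum DO = 10.8 − 2.133 = 8.667 mg/L.

t_c ≈ 2.50 d; minimum DO ≈ 8.67 mg/L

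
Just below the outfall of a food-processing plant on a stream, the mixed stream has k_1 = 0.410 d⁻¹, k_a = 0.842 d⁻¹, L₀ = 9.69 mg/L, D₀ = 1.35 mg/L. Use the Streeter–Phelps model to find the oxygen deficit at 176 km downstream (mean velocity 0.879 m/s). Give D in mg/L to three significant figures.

Travel time t = x/v = 176 km / (0.879 m/s) = 176000 m / 0.879 m/s = 200200 s = 2.317 d.
k_1 L₀/(k_a−k_1) = 0.410×9.69/(0.842−0.410) = 3.973/0.4320 = 9.197 mg/L.
e^(−k_1 t) = e^(−0.410×2.317) = 0.3867; e^(−k_a t) = e^(−0.842×2.317) = 0.1421.
D = 9.197 × (0.3867 − 0.1421) + 1.35 × 0.1421 = 2.249 + 0.1918 = 2.441 mg/L.

D ≈ 2.44 mg/L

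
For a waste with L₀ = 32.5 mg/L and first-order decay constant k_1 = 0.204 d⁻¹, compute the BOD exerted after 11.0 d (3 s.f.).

y ≈ 29.1 mg/L

y_t = L₀(1 − e^(−k_1 t)) = 32.5 × (1 − e^(−0.204×11.0))
= 32.5 × (1 − 0.1060) = 32.5 × 0.8940 = 29.05 mg/L.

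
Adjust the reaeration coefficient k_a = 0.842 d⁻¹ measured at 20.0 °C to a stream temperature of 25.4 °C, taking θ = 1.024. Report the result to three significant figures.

k_a ≈ 0.957 d⁻¹

k_a(T₂) = k_a(T₁) · θ^(T₂−T₁) = 0.842 × 1.024^(25.4−20.0)
= 0.842 × 1.024^5.40 = 0.842 × 1.137 = 0.9570 d⁻¹.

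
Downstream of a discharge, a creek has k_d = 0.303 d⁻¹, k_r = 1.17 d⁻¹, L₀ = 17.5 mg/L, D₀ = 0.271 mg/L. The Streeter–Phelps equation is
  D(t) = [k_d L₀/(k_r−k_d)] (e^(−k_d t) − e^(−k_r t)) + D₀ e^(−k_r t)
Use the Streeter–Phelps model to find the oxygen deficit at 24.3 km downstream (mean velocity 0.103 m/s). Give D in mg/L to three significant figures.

D ≈ 2.43 mg/L

Travel time t = x/v = 24.3 km / (0.103 m/s) = 24300 m / 0.103 m/s = 235900 s = 2.731 d.
k_d L₀/(k_r−k_d) = 0.303×17.5/(1.17−0.303) = 5.303/0.8670 = 6.116 mg/L.
e^(−k_d t) = e^(−0.303×2.731) = 0.4372; e^(−k_r t) = e^(−1.17×2.731) = 0.04098.
D = 6.116 × (0.4372 − 0.04098) + 0.271 × 0.04098 = 2.423 + 0.01110 = 2.434 mg/L.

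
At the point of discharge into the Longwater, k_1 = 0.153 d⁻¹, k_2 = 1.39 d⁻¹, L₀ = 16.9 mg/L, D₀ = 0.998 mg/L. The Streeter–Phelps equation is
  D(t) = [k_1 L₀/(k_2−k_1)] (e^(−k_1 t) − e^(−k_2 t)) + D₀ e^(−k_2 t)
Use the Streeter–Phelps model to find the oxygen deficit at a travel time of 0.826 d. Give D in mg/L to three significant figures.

D ≈ 1.50 mg/L

k_1 L₀/(k_2−k_1) = 0.153×16.9/(1.39−0.153) = 2.586/1.237 = 2.090 mg/L.
e^(−k_1 t) = e^(−0.153×0.8260) = 0.8813; e^(−k_2 t) = e^(−1.39×0.8260) = 0.3172.
D = 2.090 × (0.8813 − 0.3172) + 0.998 × 0.3172 = 1.179 + 0.3166 = 1.496 mg/L.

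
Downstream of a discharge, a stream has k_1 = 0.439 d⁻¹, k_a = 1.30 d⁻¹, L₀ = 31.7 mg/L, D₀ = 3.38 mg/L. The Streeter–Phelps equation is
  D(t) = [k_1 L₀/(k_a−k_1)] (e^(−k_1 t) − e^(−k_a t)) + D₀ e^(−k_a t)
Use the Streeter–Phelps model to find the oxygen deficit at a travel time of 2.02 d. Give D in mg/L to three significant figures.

k_1 L₀/(k_a−k_1) = 0.439×31.7/(1.30−0.439) = 13.92/0.8610 = 16.16 mg/L.
e^(−k_1 t) = e^(−0.439×2.020) = 0.4120; e^(−k_a t) = e^(−1.30×2.020) = 0.07237.
D = 16.16 × (0.4120 − 0.07237) + 3.38 × 0.07237 = 5.489 + 0.2446 = 5.734 mg/L.

D ≈ 5.73 mg/L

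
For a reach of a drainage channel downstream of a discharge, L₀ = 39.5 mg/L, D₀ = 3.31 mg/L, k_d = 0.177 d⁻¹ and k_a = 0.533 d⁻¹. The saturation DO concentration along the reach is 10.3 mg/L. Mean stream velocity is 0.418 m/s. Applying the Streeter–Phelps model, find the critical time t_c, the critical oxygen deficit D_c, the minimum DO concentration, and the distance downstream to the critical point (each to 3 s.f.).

t_c = [1/(k_a−k_d)] ln[(k_a/k_d)(1 − D₀(k_a−k_d)/(k_d L₀))]
= [1/(0.533−0.177)] ln[(0.533/0.177)(1 − 3.31×0.3560/(0.177×39.5))]
= (1/0.3560) ln[3.011 × 0.8315] = 2.809 × ln(2.504) = 2.809 × 0.9178 = 2.578 d.
L(t_c) = L₀ e^(−k_d t_c) = 39.5 × 0.6336 = 25.03 mg/L, and at the critical point k_a D_c = k_d L, so D_c = (0.177/0.533) × 25.03 = 8.311 mg/L.
Minimum DO = C_s − D_c = 10.3 − 8.311 = 1.989 mg/L.
x_c = v t_c = 0.418 m/s × 2.578 d × 86400 s/d = 93110 m ≈ 93.1 km.

t_c ≈ 2.58 d; D_c ≈ 8.31 mg/L; min DO ≈ 1.99 mg/L; x_c ≈ 93.1 km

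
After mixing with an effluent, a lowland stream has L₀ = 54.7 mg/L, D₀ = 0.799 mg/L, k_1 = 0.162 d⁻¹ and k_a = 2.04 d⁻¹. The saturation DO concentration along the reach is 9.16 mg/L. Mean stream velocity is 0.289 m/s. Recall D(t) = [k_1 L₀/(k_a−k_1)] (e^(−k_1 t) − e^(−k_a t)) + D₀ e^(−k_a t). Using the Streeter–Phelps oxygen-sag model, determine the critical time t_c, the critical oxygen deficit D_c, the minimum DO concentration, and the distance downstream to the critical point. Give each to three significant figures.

With k_a/k_1 = 12.59 and 1 − D₀(k_a−k_1)/(k_1 L₀) = 0.8307,
t_c = ln(12.59 × 0.8307) / (2.04 − 0.162) = ln(10.46) / 1.878 = 2.348/1.878 = 1.250 d.
D_c = (k_1/k_a) L₀ e^(−k_1 t_c) = (0.162/2.04) × 54.7 × e^(−0.162×1.250) = 0.07941 × 54.7 × 0.8167 = 3.548 mg/L.
Minimum DO = C_s − D_c = 9.16 − 3.548 = 5.612 mg/L.
x_c = v t_c = 0.289 m/s × 1.250 d × 86400 s/d = 31210 m ≈ 31.2 km.

t_c ≈ 1.25 d; D_c ≈ 3.55 mg/L; min DO ≈ 5.61 mg/L; x_c ≈ 31.2 km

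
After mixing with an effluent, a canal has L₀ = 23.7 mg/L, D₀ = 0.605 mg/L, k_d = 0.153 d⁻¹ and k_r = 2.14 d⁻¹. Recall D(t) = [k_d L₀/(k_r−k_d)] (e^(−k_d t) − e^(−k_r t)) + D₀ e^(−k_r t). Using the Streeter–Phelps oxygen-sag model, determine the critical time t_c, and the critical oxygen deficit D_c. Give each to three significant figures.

With k_r/k_d = 13.99 and 1 − D₀(k_r−k_d)/(k_d L₀) = 0.6685,
t_c = ln(13.99 × 0.6685) / (2.14 − 0.153) = ln(9.350) / 1.987 = 2.235/1.987 = 1.125 d.
D_c = (k_d/k_r) L₀ e^(−k_d t_c) = (0.153/2.14) × 23.7 × e^(−0.153×1.125) = 0.07150 × 23.7 × 0.8419 = 1.427 mg/L.

t_c ≈ 1.12 d; D_c ≈ 1.43 mg/L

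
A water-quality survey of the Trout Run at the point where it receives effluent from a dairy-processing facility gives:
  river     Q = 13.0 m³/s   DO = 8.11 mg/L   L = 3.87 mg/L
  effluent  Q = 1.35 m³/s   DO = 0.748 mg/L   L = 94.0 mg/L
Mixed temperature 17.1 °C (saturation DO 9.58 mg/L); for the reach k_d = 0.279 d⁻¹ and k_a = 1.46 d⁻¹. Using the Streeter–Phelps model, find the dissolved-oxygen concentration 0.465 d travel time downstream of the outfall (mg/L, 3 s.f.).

Mixed DO = (13.0×8.11 + 1.35×0.748)/(13.0+1.35) = 106.4/14.35 = 7.417 mg/L.
Mixed L₀ = (13.0×3.87 + 1.35×94.0)/(14.35) = 177.2/14.35 = 12.35 mg/L.
Initial deficit D₀ = C_s − DO₀ = 9.58 − 7.417 = 2.163 mg/L.
D(0.465) = [0.279×12.35/(1.46−0.279)](e^(−0.279×0.465) − e^(−1.46×0.465)) + 2.163 e^(−1.46×0.465)
= 2.917 × (0.8783 − 0.5072) + 2.163 × 0.5072 = 2.180 mg/L.
DO = 9.58 − 2.180 = 7.400 mg/L.

DO ≈ 7.40 mg/L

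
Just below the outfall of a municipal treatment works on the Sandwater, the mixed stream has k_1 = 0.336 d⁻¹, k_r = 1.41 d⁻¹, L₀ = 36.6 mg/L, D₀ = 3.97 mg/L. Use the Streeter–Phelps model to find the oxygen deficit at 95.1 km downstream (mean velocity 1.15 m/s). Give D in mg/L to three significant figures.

D ≈ 6.36 mg/L

Travel time t = x/v = 95.1 km / (1.15 m/s) = 95100 m / 1.15 m/s = 82700 s = 0.9571 d.
k_1 L₀/(k_r−k_1) = 0.336×36.6/(1.41−0.336) = 12.30/1.074 = 11.45 mg/L.
e^(−k_1 t) = e^(−0.336×0.9571) = 0.7250; e^(−k_r t) = e^(−1.41×0.9571) = 0.2594.
D = 11.45 × (0.7250 − 0.2594) + 3.97 × 0.2594 = 5.332 + 1.030 = 6.361 mg/L.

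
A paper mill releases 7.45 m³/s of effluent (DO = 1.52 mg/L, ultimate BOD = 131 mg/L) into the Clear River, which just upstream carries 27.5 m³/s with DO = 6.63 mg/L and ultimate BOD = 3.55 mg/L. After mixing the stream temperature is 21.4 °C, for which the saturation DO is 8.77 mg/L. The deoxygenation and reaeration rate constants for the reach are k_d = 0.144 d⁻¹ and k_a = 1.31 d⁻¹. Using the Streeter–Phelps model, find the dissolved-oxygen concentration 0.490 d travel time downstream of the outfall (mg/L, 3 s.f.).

DO ≈ 5.53 mg/L

Mixed DO = (27.5×6.63 + 7.45×1.52)/(27.5+7.45) = 193.6/34.95 = 5.541 mg/L.
Mixed L₀ = (27.5×3.55 + 7.45×131)/(34.95) = 1074/34.95 = 30.72 mg/L.
Initial deficit D₀ = C_s − DO₀ = 8.77 − 5.541 = 3.229 mg/L.
D(0.490) = [0.144×30.72/(1.31−0.144)](e^(−0.144×0.490) − e^(−1.31×0.490)) + 3.229 e^(−1.31×0.490)
= 3.794 × (0.9319 − 0.5263) + 3.229 × 0.5263 = 3.238 mg/L.
DO = 8.77 − 3.238 = 5.532 mg/L.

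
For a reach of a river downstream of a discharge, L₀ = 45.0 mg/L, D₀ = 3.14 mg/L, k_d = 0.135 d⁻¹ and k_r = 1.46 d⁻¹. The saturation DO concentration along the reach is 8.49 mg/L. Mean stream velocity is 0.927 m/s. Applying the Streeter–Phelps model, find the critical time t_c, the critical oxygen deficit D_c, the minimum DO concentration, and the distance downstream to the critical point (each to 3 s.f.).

t_c ≈ 0.925 d; D_c ≈ 3.67 mg/L; min DO ≈ 4.82 mg/L; x_c ≈ 74.1 km

At the critical point dD/dt = 0, so k_d L₀ e^(−k_d t) = k_r D. Substituting D(t) from the Streeter–Phelps equation and solving for t gives
t_c = ln[(k_r/k_d)(1 − D₀(k_r−k_d)/(k_d L₀))] / (k_r−k_d).
Here k_r−k_d = 1.325 d⁻¹ and 1 − D₀(k_r−k_d)/(k_d L₀) = 1 − 3.14×1.325/(0.135×45.0) = 0.3151, so
t_c = ln(10.81 × 0.3151) / 1.325 = 1.226 / 1.325 = 0.9254 d.
D_c = (k_d/k_r) L₀ e^(−k_d t_c) = (0.135/1.46) × 45.0 × e^(−0.135×0.9254) = 0.09247 × 45.0 × 0.8826 = 3.672 mg/L.
Minimum DO = C_s − D_c = 8.49 − 3.672 = 4.818 mg/L.
x_c = v t_c = 0.927 m/s × 0.9254 d × 86400 s/d = 74120 m ≈ 74.1 km.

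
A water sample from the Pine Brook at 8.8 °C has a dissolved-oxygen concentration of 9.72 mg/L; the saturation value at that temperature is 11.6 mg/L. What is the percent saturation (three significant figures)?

% saturation = C/C_s × 100 = 9.72/11.6 × 100 = 83.8 %.

83.8 % saturation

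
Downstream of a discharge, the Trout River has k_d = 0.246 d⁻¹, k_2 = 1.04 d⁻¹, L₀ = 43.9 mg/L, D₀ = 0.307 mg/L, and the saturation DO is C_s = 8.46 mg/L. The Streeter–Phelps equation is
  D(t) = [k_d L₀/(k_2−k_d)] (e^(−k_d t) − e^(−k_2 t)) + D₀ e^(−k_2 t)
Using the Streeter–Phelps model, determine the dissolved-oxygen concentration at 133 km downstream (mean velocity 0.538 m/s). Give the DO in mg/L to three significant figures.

Travel time t = x/v = 133 km / (0.538 m/s) = 133000 m / 0.538 m/s = 247200 s = 2.861 d.
k_d L₀/(k_2−k_d) = 0.246×43.9/(1.04−0.246) = 10.80/0.7940 = 13.60 mg/L.
e^(−k_d t) = e^(−0.246×2.861) = 0.4947; e^(−k_2 t) = e^(−1.04×2.861) = 0.05101.
D = 13.60 × (0.4947 − 0.05101) + 0.307 × 0.05101 = 6.034 + 0.01566 = 6.050 mg/L.
DO = C_s − D = 8.46 − 6.050 = 2.410 mg/L.

DO ≈ 2.41 mg/L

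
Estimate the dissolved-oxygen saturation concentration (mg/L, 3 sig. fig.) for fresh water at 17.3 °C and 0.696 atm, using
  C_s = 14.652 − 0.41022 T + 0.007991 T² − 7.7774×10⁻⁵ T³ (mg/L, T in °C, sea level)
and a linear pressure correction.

C_s ≈ 6.64 mg/L

At sea level: C_s = 14.652 − 0.41022×17.3 + 0.007991×17.3² − 7.7774×10⁻⁵×17.3³ = 9.544 mg/L.
Pressure correction: C_s' = 9.544 × 0.696 = 6.643 mg/L.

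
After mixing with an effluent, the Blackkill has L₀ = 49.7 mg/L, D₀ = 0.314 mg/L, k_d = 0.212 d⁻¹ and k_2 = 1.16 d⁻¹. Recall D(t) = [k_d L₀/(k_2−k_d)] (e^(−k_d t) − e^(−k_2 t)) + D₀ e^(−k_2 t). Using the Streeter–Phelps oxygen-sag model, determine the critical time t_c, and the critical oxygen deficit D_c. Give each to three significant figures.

t_c = [1/(k_2−k_d)] ln[(k_2/k_d)(1 − D₀(k_2−k_d)/(k_d L₀))]
= [1/(1.16−0.212)] ln[(1.16/0.212)(1 − 0.314×0.9480/(0.212×49.7))]
= (1/0.9480) ln[5.472 × 0.9717] = 1.055 × ln(5.317) = 1.055 × 1.671 = 1.763 d.
D_c = (k_d/k_2) L₀ e^(−k_d t_c) = (0.212/1.16) × 49.7 × e^(−0.212×1.763) = 0.1828 × 49.7 × 0.6882 = 6.251 mg/L.

t_c ≈ 1.76 d; D_c ≈ 6.25 mg/L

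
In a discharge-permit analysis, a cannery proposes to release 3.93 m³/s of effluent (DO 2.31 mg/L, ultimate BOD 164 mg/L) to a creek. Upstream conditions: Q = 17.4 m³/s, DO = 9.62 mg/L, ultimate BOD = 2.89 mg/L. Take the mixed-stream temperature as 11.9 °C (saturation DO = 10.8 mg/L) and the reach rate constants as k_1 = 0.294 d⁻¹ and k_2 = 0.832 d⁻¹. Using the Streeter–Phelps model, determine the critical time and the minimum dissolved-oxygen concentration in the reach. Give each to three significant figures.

Mixed DO = (17.4×9.62 + 3.93×2.31)/(17.4+3.93) = 176.5/21.33 = 8.273 mg/L.
Mixed L₀ = (17.4×2.89 + 3.93×164)/(21.33) = 694.8/21.33 = 32.57 mg/L.
Initial deficit D₀ = C_s − DO₀ = 10.8 − 8.273 = 2.527 mg/L.
t_c = (1/0.5380) ln[(0.832/0.294)(1 − 2.527×0.5380/(0.294×32.57))] = 1.859 × ln(2.428) = 1.649 d.
D_c = (0.294/0.832) × 32.57 × e^(−0.294×1.649) = 0.3534 × 32.57 × 0.6158 = 7.088 mg/L.
Minimum DO = 10.8 − 7.088 = 3.712 mg/L.

t_c ≈ 1.65 d; minimum DO ≈ 3.71 mg/L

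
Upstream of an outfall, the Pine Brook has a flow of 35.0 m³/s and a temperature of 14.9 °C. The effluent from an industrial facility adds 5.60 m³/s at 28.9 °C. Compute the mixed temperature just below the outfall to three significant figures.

16.8 °C

Flow-weighted mixing: C = (Q_r C_r + Q_w C_w)/(Q_r + Q_w)
= (35.0×14.9 + 5.60×28.9)/(35.0 + 5.60) = 683.3/40.60 = 16.83 °C.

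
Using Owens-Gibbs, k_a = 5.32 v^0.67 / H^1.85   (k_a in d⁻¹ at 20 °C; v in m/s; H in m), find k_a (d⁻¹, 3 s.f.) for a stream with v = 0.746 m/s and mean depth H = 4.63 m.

k_a = 5.32 × 0.746^0.67 / 4.63^1.85 = 5.32 × 0.8217 / 17.03 = 0.2566 d⁻¹.

k_a ≈ 0.257 d⁻¹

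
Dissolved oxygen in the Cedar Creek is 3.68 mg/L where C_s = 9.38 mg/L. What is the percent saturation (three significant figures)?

39.2 % saturation

% saturation = C/C_s × 100 = 3.68/9.38 × 100 = 39.2 %.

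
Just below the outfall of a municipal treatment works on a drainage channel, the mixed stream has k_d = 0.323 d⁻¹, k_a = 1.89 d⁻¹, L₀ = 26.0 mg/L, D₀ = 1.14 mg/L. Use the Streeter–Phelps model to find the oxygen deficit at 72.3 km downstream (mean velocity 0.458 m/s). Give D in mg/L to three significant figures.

D ≈ 2.84 mg/L

Travel time t = x/v = 72.3 km / (0.458 m/s) = 72300 m / 0.458 m/s = 157900 s = 1.827 d.
k_d L₀/(k_a−k_d) = 0.323×26.0/(1.89−0.323) = 8.398/1.567 = 5.359 mg/L.
e^(−k_d t) = e^(−0.323×1.827) = 0.5542; e^(−k_a t) = e^(−1.89×1.827) = 0.03164.
D = 5.359 × (0.5542 − 0.03164) + 1.14 × 0.03164 = 2.801 + 0.03607 = 2.837 mg/L.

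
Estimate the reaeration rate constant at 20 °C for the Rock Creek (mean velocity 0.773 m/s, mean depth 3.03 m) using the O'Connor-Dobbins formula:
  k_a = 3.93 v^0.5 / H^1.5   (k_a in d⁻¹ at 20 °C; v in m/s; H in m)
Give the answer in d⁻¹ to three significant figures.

k_a = 3.93 × 0.773^0.5 / 3.03^1.5 = 3.93 × 0.8792 / 5.274 = 0.6551 d⁻¹.

k_a ≈ 0.655 d⁻¹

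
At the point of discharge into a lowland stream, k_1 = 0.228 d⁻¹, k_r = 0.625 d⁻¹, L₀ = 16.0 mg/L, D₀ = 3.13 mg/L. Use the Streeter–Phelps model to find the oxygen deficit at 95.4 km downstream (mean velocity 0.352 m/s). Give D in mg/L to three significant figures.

D ≈ 3.64 mg/L

Travel time t = x/v = 95.4 km / (0.352 m/s) = 95400 m / 0.352 m/s = 271000 s = 3.137 d.
k_1 L₀/(k_r−k_1) = 0.228×16.0/(0.625−0.228) = 3.648/0.3970 = 9.189 mg/L.
e^(−k_1 t) = e^(−0.228×3.137) = 0.4891; e^(−k_r t) = e^(−0.625×3.137) = 0.1408.
D = 9.189 × (0.4891 − 0.1408) + 3.13 × 0.1408 = 3.201 + 0.4407 = 3.641 mg/L.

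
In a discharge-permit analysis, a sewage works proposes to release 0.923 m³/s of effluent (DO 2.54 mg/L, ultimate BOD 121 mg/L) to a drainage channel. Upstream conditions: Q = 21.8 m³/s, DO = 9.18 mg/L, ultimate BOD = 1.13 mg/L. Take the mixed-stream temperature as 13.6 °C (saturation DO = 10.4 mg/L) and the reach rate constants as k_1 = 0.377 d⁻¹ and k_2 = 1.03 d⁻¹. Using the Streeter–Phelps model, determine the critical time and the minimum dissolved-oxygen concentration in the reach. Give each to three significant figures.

t_c ≈ 0.678 d; minimum DO ≈ 8.70 mg/L

Mixed DO = (21.8×9.18 + 0.923×2.54)/(21.8+0.923) = 202.5/22.72 = 8.910 mg/L.
Mixed L₀ = (21.8×1.13 + 0.923×121)/(22.72) = 136.3/22.72 = 5.999 mg/L.
Initial deficit D₀ = C_s − DO₀ = 10.4 − 8.910 = 1.490 mg/L.
t_c = (1/0.6530) ln[(1.03/0.377)(1 − 1.490×0.6530/(0.377×5.999))] = 1.531 × ln(1.557) = 0.6780 d.
D_c = (0.377/1.03) × 5.999 × e^(−0.377×0.6780) = 0.3660 × 5.999 × 0.7744 = 1.701 mg/L.
Minimum DO = 10.4 − 1.701 = 8.699 mg/L.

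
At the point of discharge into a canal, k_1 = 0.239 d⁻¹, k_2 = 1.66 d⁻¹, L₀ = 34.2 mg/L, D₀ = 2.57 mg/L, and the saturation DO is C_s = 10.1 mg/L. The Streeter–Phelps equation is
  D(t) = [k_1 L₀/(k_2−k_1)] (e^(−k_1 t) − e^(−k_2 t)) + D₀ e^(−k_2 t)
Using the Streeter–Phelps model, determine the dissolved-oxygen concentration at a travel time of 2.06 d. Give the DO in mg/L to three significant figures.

k_1 L₀/(k_2−k_1) = 0.239×34.2/(1.66−0.239) = 8.174/1.421 = 5.752 mg/L.
e^(−k_1 t) = e^(−0.239×2.060) = 0.6112; e^(−k_2 t) = e^(−1.66×2.060) = 0.03273.
D = 5.752 × (0.6112 − 0.03273) + 2.57 × 0.03273 = 3.327 + 0.08410 = 3.412 mg/L.
DO = C_s − D = 10.1 − 3.412 = 6.688 mg/L.

DO ≈ 6.69 mg/L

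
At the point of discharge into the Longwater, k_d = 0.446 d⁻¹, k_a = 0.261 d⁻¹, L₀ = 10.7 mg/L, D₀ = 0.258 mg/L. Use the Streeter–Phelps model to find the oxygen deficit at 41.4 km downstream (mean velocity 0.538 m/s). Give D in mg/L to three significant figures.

D ≈ 3.31 mg/L

Travel time t = x/v = 41.4 km / (0.538 m/s) = 41400 m / 0.538 m/s = 76950 s = 0.8906 d.
k_d L₀/(k_a−k_d) = 0.446×10.7/(0.261−0.446) = 4.772/-0.1850 = -25.80 mg/L.
e^(−k_d t) = e^(−0.446×0.8906) = 0.6722; e^(−k_a t) = e^(−0.261×0.8906) = 0.7926.
D = -25.80 × (0.6722 − 0.7926) + 0.258 × 0.7926 = 3.106 + 0.2045 = 3.310 mg/L.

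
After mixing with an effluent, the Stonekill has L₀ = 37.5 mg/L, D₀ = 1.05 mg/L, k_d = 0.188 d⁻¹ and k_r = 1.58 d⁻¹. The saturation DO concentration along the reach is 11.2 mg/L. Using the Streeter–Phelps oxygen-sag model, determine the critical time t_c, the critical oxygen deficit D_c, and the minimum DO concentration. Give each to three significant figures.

t_c ≈ 1.36 d; D_c ≈ 3.45 mg/L; min DO ≈ 7.75 mg/L

t_c = [1/(k_r−k_d)] ln[(k_r/k_d)(1 − D₀(k_r−k_d)/(k_d L₀))]
= [1/(1.58−0.188)] ln[(1.58/0.188)(1 − 1.05×1.392/(0.188×37.5))]
= (1/1.392) ln[8.404 × 0.7927] = 0.7184 × ln(6.662) = 0.7184 × 1.896 = 1.362 d.
L(t_c) = L₀ e^(−k_d t_c) = 37.5 × 0.7740 = 29.03 mg/L, and at the critical point k_r D_c = k_d L, so D_c = (0.188/1.58) × 29.03 = 3.454 mg/L.
Minimum DO = C_s − D_c = 11.2 − 3.454 = 7.746 mg/L.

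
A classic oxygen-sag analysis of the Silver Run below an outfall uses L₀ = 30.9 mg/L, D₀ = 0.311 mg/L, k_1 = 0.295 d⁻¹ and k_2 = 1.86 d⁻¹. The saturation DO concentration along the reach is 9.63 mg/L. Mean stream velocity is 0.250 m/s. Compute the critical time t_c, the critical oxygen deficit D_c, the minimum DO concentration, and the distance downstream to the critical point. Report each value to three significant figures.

t_c = [1/(k_2−k_1)] ln[(k_2/k_1)(1 − D₀(k_2−k_1)/(k_1 L₀))]
= [1/(1.86−0.295)] ln[(1.86/0.295)(1 − 0.311×1.565/(0.295×30.9))]
= (1/1.565) ln[6.305 × 0.9466] = 0.6390 × ln(5.968) = 0.6390 × 1.786 = 1.142 d.
L(t_c) = L₀ e^(−k_1 t_c) = 30.9 × 0.7141 = 22.07 mg/L, and at the critical point k_2 D_c = k_1 L, so D_c = (0.295/1.86) × 22.07 = 3.500 mg/L.
Minimum DO = C_s − D_c = 9.63 − 3.500 = 6.130 mg/L.
x_c = v t_c = 0.250 m/s × 1.142 d × 86400 s/d = 24660 m ≈ 24.7 km.

t_c ≈ 1.14 d; D_c ≈ 3.50 mg/L; min DO ≈ 6.13 mg/L; x_c ≈ 24.7 km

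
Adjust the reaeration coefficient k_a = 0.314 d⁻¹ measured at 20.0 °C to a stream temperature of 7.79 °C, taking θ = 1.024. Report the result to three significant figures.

k_a(T₂) = k_a(T₁) · θ^(T₂−T₁) = 0.314 × 1.024^(7.79−20.0)
= 0.314 × 1.024^-12.2 = 0.314 × 0.7486 = 0.2351 d⁻¹.

k_a ≈ 0.235 d⁻¹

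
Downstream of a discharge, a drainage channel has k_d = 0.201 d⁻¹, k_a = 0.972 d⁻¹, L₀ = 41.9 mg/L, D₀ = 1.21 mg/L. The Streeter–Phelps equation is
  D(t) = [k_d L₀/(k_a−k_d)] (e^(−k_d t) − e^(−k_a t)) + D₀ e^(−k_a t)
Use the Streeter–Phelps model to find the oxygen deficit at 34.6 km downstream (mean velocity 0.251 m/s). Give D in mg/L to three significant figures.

Travel time t = x/v = 34.6 km / (0.251 m/s) = 34600 m / 0.251 m/s = 137800 s = 1.595 d.
k_d L₀/(k_a−k_d) = 0.201×41.9/(0.972−0.201) = 8.422/0.7710 = 10.92 mg/L.
e^(−k_d t) = e^(−0.201×1.595) = 0.7256; e^(−k_a t) = e^(−0.972×1.595) = 0.2121.
D = 10.92 × (0.7256 − 0.2121) + 1.21 × 0.2121 = 5.610 + 0.2566 = 5.867 mg/L.

D ≈ 5.87 mg/L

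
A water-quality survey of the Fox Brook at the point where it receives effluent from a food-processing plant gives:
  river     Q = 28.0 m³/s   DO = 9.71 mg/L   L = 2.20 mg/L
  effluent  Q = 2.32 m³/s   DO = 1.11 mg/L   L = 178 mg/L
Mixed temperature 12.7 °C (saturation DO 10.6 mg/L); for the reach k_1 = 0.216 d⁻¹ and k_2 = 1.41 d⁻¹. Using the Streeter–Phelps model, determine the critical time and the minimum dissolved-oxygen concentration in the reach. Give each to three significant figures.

t_c ≈ 0.909 d; minimum DO ≈ 8.63 mg/L

Mixed DO = (28.0×9.71 + 2.32×1.11)/(28.0+2.32) = 274.5/30.32 = 9.052 mg/L.
Mixed L₀ = (28.0×2.20 + 2.32×178)/(30.32) = 474.6/30.32 = 15.65 mg/L.
Initial deficit D₀ = C_s − DO₀ = 10.6 − 9.052 = 1.548 mg/L.
t_c = (1/1.194) ln[(1.41/0.216)(1 − 1.548×1.194/(0.216×15.65))] = 0.8375 × ln(2.959) = 0.9085 d.
D_c = (0.216/1.41) × 15.65 × e^(−0.216×0.9085) = 0.1532 × 15.65 × 0.8218 = 1.970 mg/L.
Minimum DO = 10.6 − 1.970 = 8.630 mg/L.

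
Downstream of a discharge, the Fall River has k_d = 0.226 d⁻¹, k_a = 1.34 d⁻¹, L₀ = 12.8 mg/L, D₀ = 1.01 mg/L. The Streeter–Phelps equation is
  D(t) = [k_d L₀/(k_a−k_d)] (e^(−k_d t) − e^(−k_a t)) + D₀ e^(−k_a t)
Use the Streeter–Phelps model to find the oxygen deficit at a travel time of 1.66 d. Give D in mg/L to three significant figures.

k_d L₀/(k_a−k_d) = 0.226×12.8/(1.34−0.226) = 2.893/1.114 = 2.597 mg/L.
e^(−k_d t) = e^(−0.226×1.660) = 0.6872; e^(−k_a t) = e^(−1.34×1.660) = 0.1081.
D = 2.597 × (0.6872 − 0.1081) + 1.01 × 0.1081 = 1.504 + 0.1092 = 1.613 mg/L.

D ≈ 1.61 mg/L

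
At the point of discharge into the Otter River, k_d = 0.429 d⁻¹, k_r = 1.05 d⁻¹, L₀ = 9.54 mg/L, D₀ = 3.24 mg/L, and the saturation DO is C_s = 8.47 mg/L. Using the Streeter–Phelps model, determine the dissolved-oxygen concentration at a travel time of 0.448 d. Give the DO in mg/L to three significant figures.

k_d L₀/(k_r−k_d) = 0.429×9.54/(1.05−0.429) = 4.093/0.6210 = 6.590 mg/L.
e^(−k_d t) = e^(−0.429×0.4480) = 0.8251; e^(−k_r t) = e^(−1.05×0.4480) = 0.6248.
D = 6.590 × (0.8251 − 0.6248) + 3.24 × 0.6248 = 1.321 + 2.024 = 3.345 mg/L.
DO = C_s − D = 8.47 − 3.345 = 5.125 mg/L.

DO ≈ 5.13 mg/L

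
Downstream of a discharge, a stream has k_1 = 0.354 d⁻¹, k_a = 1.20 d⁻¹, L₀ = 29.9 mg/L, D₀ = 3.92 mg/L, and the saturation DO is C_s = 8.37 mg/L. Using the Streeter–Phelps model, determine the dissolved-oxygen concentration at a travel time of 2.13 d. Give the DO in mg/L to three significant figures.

k_1 L₀/(k_a−k_1) = 0.354×29.9/(1.20−0.354) = 10.58/0.8460 = 12.51 mg/L.
e^(−k_1 t) = e^(−0.354×2.130) = 0.4705; e^(−k_a t) = e^(−1.20×2.130) = 0.07761.
D = 12.51 × (0.4705 − 0.07761) + 3.92 × 0.07761 = 4.915 + 0.3042 = 5.219 mg/L.
DO = C_s − D = 8.37 − 5.219 = 3.151 mg/L.

DO ≈ 3.15 mg/L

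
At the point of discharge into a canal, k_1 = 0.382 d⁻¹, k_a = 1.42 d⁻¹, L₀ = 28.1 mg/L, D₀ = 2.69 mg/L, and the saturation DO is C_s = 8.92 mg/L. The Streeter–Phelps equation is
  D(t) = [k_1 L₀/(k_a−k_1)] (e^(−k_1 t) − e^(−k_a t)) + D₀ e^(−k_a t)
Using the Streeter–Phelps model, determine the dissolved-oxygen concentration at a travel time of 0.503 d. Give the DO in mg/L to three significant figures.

k_1 L₀/(k_a−k_1) = 0.382×28.1/(1.42−0.382) = 10.73/1.038 = 10.34 mg/L.
e^(−k_1 t) = e^(−0.382×0.5030) = 0.8252; e^(−k_a t) = e^(−1.42×0.5030) = 0.4896.
D = 10.34 × (0.8252 − 0.4896) + 2.69 × 0.4896 = 3.471 + 1.317 = 4.788 mg/L.
DO = C_s − D = 8.92 − 4.788 = 4.132 mg/L.

DO ≈ 4.13 mg/L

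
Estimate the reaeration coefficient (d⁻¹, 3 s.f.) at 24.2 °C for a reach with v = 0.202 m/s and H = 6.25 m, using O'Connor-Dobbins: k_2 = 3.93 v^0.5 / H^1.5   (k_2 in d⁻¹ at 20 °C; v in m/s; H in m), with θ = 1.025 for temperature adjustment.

k_2 ≈ 0.125 d⁻¹

k_2(20) = 3.93 × 0.202^0.5 / 6.25^1.5 = 3.93 × 0.4494 / 15.62 = 0.1130 d⁻¹.
k_2(24.2) = 0.1130 × 1.025^(24.2−20) = 0.1130 × 1.109 = 0.1254 d⁻¹.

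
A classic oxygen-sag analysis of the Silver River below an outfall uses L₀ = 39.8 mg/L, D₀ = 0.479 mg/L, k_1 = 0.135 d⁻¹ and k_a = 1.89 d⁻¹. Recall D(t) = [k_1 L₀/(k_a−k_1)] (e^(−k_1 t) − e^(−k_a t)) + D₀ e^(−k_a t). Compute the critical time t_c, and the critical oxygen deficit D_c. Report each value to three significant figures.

t_c ≈ 1.41 d; D_c ≈ 2.35 mg/L

At the critical point dD/dt = 0, so k_1 L₀ e^(−k_1 t) = k_a D. Substituting D(t) from the Streeter–Phelps equation and solving for t gives
t_c = ln[(k_a/k_1)(1 − D₀(k_a−k_1)/(k_1 L₀))] / (k_a−k_1).
Here k_a−k_1 = 1.755 d⁻¹ and 1 − D₀(k_a−k_1)/(k_1 L₀) = 1 − 0.479×1.755/(0.135×39.8) = 0.8435, so
t_c = ln(14.00 × 0.8435) / 1.755 = 2.469 / 1.755 = 1.407 d.
D_c = (k_1/k_a) L₀ e^(−k_1 t_c) = (0.135/1.89) × 39.8 × e^(−0.135×1.407) = 0.07143 × 39.8 × 0.8270 = 2.351 mg/L.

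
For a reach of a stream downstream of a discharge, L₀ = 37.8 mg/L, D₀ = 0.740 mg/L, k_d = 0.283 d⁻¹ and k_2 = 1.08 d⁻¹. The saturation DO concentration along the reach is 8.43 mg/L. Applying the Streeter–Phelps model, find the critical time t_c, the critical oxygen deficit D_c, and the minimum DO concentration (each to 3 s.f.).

At the critical point dD/dt = 0, so k_d L₀ e^(−k_d t) = k_2 D. Substituting D(t) from the Streeter–Phelps equation and solving for t gives
t_c = ln[(k_2/k_d)(1 − D₀(k_2−k_d)/(k_d L₀))] / (k_2−k_d).
Here k_2−k_d = 0.7970 d⁻¹ and 1 − D₀(k_2−k_d)/(k_d L₀) = 1 − 0.740×0.7970/(0.283×37.8) = 0.9449, so
t_c = ln(3.816 × 0.9449) / 0.7970 = 1.283 / 0.7970 = 1.609 d.
D_c = (k_d/k_2) L₀ e^(−k_d t_c) = (0.283/1.08) × 37.8 × e^(−0.283×1.609) = 0.2620 × 37.8 × 0.6342 = 6.282 mg/L.
Minimum DO = C_s − D_c = 8.43 − 6.282 = 2.148 mg/L.

t_c ≈ 1.61 d; D_c ≈ 6.28 mg/L; min DO ≈ 2.15 mg/L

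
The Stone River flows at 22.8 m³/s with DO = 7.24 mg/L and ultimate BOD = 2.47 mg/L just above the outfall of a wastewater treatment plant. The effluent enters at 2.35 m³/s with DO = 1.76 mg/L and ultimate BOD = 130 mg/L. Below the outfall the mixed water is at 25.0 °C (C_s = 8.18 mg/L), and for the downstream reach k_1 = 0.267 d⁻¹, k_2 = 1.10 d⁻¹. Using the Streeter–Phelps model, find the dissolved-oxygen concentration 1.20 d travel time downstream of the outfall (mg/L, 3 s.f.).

Mixed DO = (22.8×7.24 + 2.35×1.76)/(22.8+2.35) = 169.2/25.15 = 6.728 mg/L.
Mixed L₀ = (22.8×2.47 + 2.35×130)/(25.15) = 361.8/25.15 = 14.39 mg/L.
Initial deficit D₀ = C_s − DO₀ = 8.18 − 6.728 = 1.452 mg/L.
D(1.20) = [0.267×14.39/(1.10−0.267)](e^(−0.267×1.20) − e^(−1.10×1.20)) + 1.452 e^(−1.10×1.20)
= 4.611 × (0.7259 − 0.2671) + 1.452 × 0.2671 = 2.503 mg/L.
DO = 8.18 − 2.503 = 5.677 mg/L.

DO ≈ 5.68 mg/L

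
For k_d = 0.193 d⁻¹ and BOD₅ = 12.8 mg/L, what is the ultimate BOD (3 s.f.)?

L₀ ≈ 20.7 mg/L

BOD₅ = L₀(1 − e^(−5k_d)) ⇒ L₀ = BOD₅ / (1 − e^(−5×0.193))
= 12.8 / (1 − 0.3810) = 12.8 / 0.6190 = 20.68 mg/L.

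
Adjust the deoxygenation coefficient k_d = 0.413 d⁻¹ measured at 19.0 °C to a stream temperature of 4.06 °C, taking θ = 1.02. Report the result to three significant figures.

k_d(T₂) = k_d(T₁) · θ^(T₂−T₁) = 0.413 × 1.02^(4.06−19.0)
= 0.413 × 1.02^-14.9 = 0.413 × 0.7439 = 0.3072 d⁻¹.

k_d ≈ 0.307 d⁻¹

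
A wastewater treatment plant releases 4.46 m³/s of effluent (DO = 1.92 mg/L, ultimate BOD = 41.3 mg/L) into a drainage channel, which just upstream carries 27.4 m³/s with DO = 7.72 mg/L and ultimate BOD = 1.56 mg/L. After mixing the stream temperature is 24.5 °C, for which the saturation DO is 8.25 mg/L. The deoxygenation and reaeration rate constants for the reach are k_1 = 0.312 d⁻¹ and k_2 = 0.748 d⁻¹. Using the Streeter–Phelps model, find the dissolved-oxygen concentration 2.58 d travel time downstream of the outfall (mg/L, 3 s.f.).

DO ≈ 6.52 mg/L

Mixed DO = (27.4×7.72 + 4.46×1.92)/(27.4+4.46) = 220.1/31.86 = 6.908 mg/L.
Mixed L₀ = (27.4×1.56 + 4.46×41.3)/(31.86) = 226.9/31.86 = 7.123 mg/L.
Initial deficit D₀ = C_s − DO₀ = 8.25 − 6.908 = 1.342 mg/L.
D(2.58) = [0.312×7.123/(0.748−0.312)](e^(−0.312×2.58) − e^(−0.748×2.58)) + 1.342 e^(−0.748×2.58)
= 5.097 × (0.4471 − 0.1452) + 1.342 × 0.1452 = 1.734 mg/L.
DO = 8.25 − 1.734 = 6.516 mg/L.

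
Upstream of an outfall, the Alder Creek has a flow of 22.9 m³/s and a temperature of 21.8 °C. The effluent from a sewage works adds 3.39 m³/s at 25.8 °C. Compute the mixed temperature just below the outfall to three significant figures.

Flow-weighted mixing: C = (Q_r C_r + Q_w C_w)/(Q_r + Q_w)
= (22.9×21.8 + 3.39×25.8)/(22.9 + 3.39) = 586.7/26.29 = 22.32 °C.

22.3 °C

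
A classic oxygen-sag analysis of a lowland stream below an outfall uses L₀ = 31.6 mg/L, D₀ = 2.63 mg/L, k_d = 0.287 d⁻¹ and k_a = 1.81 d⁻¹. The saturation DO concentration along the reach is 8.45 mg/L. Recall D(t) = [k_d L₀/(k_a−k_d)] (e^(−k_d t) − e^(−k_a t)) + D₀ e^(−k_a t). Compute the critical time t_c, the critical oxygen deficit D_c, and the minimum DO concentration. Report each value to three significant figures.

t_c ≈ 0.827 d; D_c ≈ 3.95 mg/L; min DO ≈ 4.50 mg/L

At the critical point dD/dt = 0, so k_d L₀ e^(−k_d t) = k_a D. Substituting D(t) from the Streeter–Phelps equation and solving for t gives
t_c = ln[(k_a/k_d)(1 − D₀(k_a−k_d)/(k_d L₀))] / (k_a−k_d).
Here k_a−k_d = 1.523 d⁻¹ and 1 − D₀(k_a−k_d)/(k_d L₀) = 1 − 2.63×1.523/(0.287×31.6) = 0.5583, so
t_c = ln(6.307 × 0.5583) / 1.523 = 1.259 / 1.523 = 0.8265 d.
D_c = (k_d/k_a) L₀ e^(−k_d t_c) = (0.287/1.81) × 31.6 × e^(−0.287×0.8265) = 0.1586 × 31.6 × 0.7888 = 3.952 mg/L.
Minimum DO = C_s − D_c = 8.45 − 3.952 = 4.498 mg/L.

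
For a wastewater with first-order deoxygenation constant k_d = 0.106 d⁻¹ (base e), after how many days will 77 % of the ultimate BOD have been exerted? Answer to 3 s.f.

y/L₀ = 1 − e^(−k_d t) = 0.77 ⇒ e^(−k_d t) = 0.230
t = −ln(0.230) / 0.106 = 1.470 / 0.106 = 13.86 d.

t ≈ 13.9 d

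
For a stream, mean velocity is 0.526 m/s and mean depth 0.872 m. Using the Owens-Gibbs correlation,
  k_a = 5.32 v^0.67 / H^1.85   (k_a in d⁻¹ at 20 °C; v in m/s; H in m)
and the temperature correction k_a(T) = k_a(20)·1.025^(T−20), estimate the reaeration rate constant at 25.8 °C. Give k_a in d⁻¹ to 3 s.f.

k_a(20) = 5.32 × 0.526^0.67 / 0.872^1.85 = 5.32 × 0.6502 / 0.7762 = 4.457 d⁻¹.
k_a(25.8) = 4.457 × 1.025^(25.8−20) = 4.457 × 1.154 = 5.143 d⁻¹.

k_a ≈ 5.14 d⁻¹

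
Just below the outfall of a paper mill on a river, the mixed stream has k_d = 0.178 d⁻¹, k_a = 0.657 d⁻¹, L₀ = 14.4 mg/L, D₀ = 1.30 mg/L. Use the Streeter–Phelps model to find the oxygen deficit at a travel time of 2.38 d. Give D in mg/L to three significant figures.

D ≈ 2.65 mg/L

k_d L₀/(k_a−k_d) = 0.178×14.4/(0.657−0.178) = 2.563/0.4790 = 5.351 mg/L.
e^(−k_d t) = e^(−0.178×2.380) = 0.6547; e^(−k_a t) = e^(−0.657×2.380) = 0.2094.
D = 5.351 × (0.6547 − 0.2094) + 1.30 × 0.2094 = 2.383 + 0.2722 = 2.655 mg/L.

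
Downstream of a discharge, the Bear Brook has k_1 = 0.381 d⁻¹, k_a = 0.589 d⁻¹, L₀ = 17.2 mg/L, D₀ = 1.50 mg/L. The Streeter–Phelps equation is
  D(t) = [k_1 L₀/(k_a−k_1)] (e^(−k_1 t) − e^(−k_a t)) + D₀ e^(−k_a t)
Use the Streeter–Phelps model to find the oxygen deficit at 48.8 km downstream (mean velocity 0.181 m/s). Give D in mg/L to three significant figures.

Travel time t = x/v = 48.8 km / (0.181 m/s) = 48800 m / 0.181 m/s = 269600 s = 3.121 d.
k_1 L₀/(k_a−k_1) = 0.381×17.2/(0.589−0.381) = 6.553/0.2080 = 31.51 mg/L.
e^(−k_1 t) = e^(−0.381×3.121) = 0.3046; e^(−k_a t) = e^(−0.589×3.121) = 0.1591.
D = 31.51 × (0.3046 − 0.1591) + 1.50 × 0.1591 = 4.581 + 0.2387 = 4.820 mg/L.

D ≈ 4.82 mg/L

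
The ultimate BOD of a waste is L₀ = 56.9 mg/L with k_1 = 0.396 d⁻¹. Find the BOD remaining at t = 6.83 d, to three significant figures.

L_t = L₀ e^(−k_1 t) = 56.9 × e^(−0.396×6.83) = 56.9 × 0.06689 = 3.806 mg/L.

L ≈ 3.81 mg/L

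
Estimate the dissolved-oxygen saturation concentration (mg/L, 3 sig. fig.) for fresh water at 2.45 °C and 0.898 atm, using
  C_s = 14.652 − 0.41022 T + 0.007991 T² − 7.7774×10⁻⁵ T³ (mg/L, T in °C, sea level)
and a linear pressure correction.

At sea level: C_s = 14.652 − 0.41022×2.45 + 0.007991×2.45² − 7.7774×10⁻⁵×2.45³ = 13.69 mg/L.
Pressure correction: C_s' = 13.69 × 0.898 = 12.30 mg/L.

C_s ≈ 12.3 mg/L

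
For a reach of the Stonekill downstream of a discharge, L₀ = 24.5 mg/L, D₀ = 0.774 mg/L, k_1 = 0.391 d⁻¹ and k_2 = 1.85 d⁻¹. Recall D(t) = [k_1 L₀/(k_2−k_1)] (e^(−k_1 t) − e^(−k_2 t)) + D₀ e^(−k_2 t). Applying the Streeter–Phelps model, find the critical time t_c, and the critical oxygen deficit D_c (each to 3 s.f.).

t_c ≈ 0.979 d; D_c ≈ 3.53 mg/L

With k_2/k_1 = 4.731 and 1 − D₀(k_2−k_1)/(k_1 L₀) = 0.8821,
t_c = ln(4.731 × 0.8821) / (1.85 − 0.391) = ln(4.174) / 1.459 = 1.429/1.459 = 0.9793 d.
L(t_c) = L₀ e^(−k_1 t_c) = 24.5 × 0.6819 = 16.71 mg/L, and at the critical point k_2 D_c = k_1 L, so D_c = (0.391/1.85) × 16.71 = 3.531 mg/L.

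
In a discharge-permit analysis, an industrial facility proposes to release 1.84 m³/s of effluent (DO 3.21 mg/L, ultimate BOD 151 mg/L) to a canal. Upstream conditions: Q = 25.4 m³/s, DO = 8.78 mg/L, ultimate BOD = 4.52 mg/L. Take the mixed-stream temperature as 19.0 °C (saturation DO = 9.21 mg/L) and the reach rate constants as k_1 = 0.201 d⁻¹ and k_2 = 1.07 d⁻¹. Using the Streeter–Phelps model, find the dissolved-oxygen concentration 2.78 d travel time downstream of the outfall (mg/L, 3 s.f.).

DO ≈ 7.43 mg/L

Mixed DO = (25.4×8.78 + 1.84×3.21)/(25.4+1.84) = 228.9/27.24 = 8.404 mg/L.
Mixed L₀ = (25.4×4.52 + 1.84×151)/(27.24) = 392.6/27.24 = 14.41 mg/L.
Initial deficit D₀ = C_s − DO₀ = 9.21 − 8.404 = 0.8062 mg/L.
D(2.78) = [0.201×14.41/(1.07−0.201)](e^(−0.201×2.78) − e^(−1.07×2.78)) + 0.8062 e^(−1.07×2.78)
= 3.334 × (0.5719 − 0.05107) + 0.8062 × 0.05107 = 1.778 mg/L.
DO = 9.21 − 1.778 = 7.432 mg/L.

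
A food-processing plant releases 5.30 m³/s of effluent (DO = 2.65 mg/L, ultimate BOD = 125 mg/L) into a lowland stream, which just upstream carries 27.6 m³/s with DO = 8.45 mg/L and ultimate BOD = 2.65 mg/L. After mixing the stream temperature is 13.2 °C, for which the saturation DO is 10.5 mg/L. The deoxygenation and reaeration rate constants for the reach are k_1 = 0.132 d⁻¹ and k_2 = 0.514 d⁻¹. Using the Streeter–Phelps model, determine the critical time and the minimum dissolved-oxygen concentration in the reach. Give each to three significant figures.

Mixed DO = (27.6×8.45 + 5.30×2.65)/(27.6+5.30) = 247.3/32.90 = 7.516 mg/L.
Mixed L₀ = (27.6×2.65 + 5.30×125)/(32.90) = 735.6/32.90 = 22.36 mg/L.
Initial deficit D₀ = C_s − DO₀ = 10.5 − 7.516 = 2.984 mg/L.
t_c = (1/0.3820) ln[(0.514/0.132)(1 − 2.984×0.3820/(0.132×22.36))] = 2.618 × ln(2.390) = 2.281 d.
D_c = (0.132/0.514) × 22.36 × e^(−0.132×2.281) = 0.2568 × 22.36 × 0.7400 = 4.249 mg/L.
Minimum DO = 10.5 − 4.249 = 6.251 mg/L.

t_c ≈ 2.28 d; minimum DO ≈ 6.25 mg/L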